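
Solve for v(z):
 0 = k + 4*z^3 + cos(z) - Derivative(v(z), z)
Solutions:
 v(z) = C1 + k*z + z^4 + sin(z)


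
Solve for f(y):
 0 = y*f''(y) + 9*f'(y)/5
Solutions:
 f(y) = C1 + C2/y^(4/5)


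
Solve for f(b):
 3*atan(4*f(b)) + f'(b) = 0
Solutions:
 Integral(1/atan(4*_y), (_y, f(b))) = C1 - 3*b


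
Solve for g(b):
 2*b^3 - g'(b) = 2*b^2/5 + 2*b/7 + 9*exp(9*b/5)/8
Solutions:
 g(b) = C1 + b^4/2 - 2*b^3/15 - b^2/7 - 5*exp(9*b/5)/8


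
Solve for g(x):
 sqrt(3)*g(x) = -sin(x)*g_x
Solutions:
 g(x) = C1*(cos(x) + 1)^(sqrt(3)/2)/(cos(x) - 1)^(sqrt(3)/2)


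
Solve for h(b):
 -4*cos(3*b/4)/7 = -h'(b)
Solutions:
 h(b) = C1 + 16*sin(3*b/4)/21


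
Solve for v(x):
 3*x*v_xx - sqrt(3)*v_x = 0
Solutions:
 v(x) = C1 + C2*x^(sqrt(3)/3 + 1)


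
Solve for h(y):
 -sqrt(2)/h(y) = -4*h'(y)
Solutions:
 h(y) = -sqrt(C1 + 2*sqrt(2)*y)/2
 h(y) = sqrt(C1 + 2*sqrt(2)*y)/2


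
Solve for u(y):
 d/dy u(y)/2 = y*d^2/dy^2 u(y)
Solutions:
 u(y) = C1 + C2*y^(3/2)


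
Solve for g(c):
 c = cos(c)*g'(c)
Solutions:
 g(c) = C1 + Integral(c/cos(c), c)


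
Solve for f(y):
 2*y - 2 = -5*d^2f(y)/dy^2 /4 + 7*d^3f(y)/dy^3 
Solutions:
 f(y) = C1 + C2*y + C3*exp(5*y/28) - 4*y^3/15 - 92*y^2/25


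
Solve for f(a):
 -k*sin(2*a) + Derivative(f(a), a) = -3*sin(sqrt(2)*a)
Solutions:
 f(a) = C1 - k*cos(2*a)/2 + 3*sqrt(2)*cos(sqrt(2)*a)/2


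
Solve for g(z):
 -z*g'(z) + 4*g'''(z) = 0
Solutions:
 g(z) = C1 + Integral(C2*airyai(2^(1/3)*z/2) + C3*airybi(2^(1/3)*z/2), z)


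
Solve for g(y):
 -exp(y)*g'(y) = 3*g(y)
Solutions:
 g(y) = C1*exp(3*exp(-y))


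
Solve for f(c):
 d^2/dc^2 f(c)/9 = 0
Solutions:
 f(c) = C1 + C2*c


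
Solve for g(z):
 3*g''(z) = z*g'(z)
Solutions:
 g(z) = C1 + C2*erfi(sqrt(6)*z/6)


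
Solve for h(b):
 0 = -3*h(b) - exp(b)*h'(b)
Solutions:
 h(b) = C1*exp(3*exp(-b))


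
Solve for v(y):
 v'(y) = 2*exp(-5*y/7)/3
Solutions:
 v(y) = C1 - 14*exp(-5*y/7)/15


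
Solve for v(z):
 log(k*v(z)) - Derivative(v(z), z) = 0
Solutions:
 li(k*v(z))/k = C1 + z


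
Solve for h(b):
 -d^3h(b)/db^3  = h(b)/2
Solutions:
 h(b) = C3*exp(-2^(2/3)*b/2) + (C1*sin(2^(2/3)*sqrt(3)*b/4) + C2*cos(2^(2/3)*sqrt(3)*b/4))*exp(2^(2/3)*b/4)


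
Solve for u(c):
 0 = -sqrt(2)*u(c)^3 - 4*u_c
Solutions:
 u(c) = -sqrt(2)*sqrt(-1/(C1 - sqrt(2)*c))
 u(c) = sqrt(2)*sqrt(-1/(C1 - sqrt(2)*c))


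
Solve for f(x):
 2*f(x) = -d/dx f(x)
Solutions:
 f(x) = C1*exp(-2*x)


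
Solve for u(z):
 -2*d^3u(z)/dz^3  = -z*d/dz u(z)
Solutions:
 u(z) = C1 + Integral(C2*airyai(2^(2/3)*z/2) + C3*airybi(2^(2/3)*z/2), z)


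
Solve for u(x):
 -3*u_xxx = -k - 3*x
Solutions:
 u(x) = C1 + C2*x + C3*x^2 + k*x^3/18 + x^4/24


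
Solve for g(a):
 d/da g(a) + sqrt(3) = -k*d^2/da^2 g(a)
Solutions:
 g(a) = C1 + C2*exp(-a/k) - sqrt(3)*a


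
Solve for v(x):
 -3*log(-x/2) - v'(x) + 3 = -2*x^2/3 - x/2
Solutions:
 v(x) = C1 + 2*x^3/9 + x^2/4 - 3*x*log(-x) + 3*x*(log(2) + 2)


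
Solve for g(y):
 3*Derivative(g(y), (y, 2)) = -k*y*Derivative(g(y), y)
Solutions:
 g(y) = Piecewise((-sqrt(6)*sqrt(pi)*C1*erf(sqrt(6)*sqrt(k)*y/6)/(2*sqrt(k)) - C2, (k > 0) | (k < 0)), (-C1*y - C2, True))


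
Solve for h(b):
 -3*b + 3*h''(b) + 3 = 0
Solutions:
 h(b) = C1 + C2*b + b^3/6 - b^2/2


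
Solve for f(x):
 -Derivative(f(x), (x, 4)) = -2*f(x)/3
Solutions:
 f(x) = C1*exp(-2^(1/4)*3^(3/4)*x/3) + C2*exp(2^(1/4)*3^(3/4)*x/3) + C3*sin(2^(1/4)*3^(3/4)*x/3) + C4*cos(2^(1/4)*3^(3/4)*x/3)


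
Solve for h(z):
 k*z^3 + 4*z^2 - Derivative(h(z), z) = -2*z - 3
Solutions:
 h(z) = C1 + k*z^4/4 + 4*z^3/3 + z^2 + 3*z


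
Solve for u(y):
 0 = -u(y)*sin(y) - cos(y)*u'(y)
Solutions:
 u(y) = C1*cos(y)


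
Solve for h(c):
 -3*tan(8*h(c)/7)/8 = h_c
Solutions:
 h(c) = -7*asin(C1*exp(-3*c/7))/8 + 7*pi/8
 h(c) = 7*asin(C1*exp(-3*c/7))/8


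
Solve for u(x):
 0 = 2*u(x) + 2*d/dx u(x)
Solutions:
 u(x) = C1*exp(-x)


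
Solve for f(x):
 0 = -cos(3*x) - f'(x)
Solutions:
 f(x) = C1 - sin(3*x)/3


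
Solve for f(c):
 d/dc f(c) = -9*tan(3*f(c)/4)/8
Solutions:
 f(c) = -4*asin(C1*exp(-27*c/32))/3 + 4*pi/3
 f(c) = 4*asin(C1*exp(-27*c/32))/3


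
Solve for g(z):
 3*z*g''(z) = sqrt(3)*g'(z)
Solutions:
 g(z) = C1 + C2*z^(sqrt(3)/3 + 1)


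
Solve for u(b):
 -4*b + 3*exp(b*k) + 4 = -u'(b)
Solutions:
 u(b) = C1 + 2*b^2 - 4*b - 3*exp(b*k)/k


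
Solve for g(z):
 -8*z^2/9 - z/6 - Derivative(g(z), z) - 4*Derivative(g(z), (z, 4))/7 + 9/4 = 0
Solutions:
 g(z) = C1 + C4*exp(-14^(1/3)*z/2) - 8*z^3/27 - z^2/12 + 9*z/4 + (C2*sin(14^(1/3)*sqrt(3)*z/4) + C3*cos(14^(1/3)*sqrt(3)*z/4))*exp(14^(1/3)*z/4)


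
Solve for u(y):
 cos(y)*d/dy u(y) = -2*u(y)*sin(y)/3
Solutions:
 u(y) = C1*cos(y)^(2/3)


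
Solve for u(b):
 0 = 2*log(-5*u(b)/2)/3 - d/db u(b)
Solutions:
 -3*Integral(1/(log(-_y) - log(2) + log(5)), (_y, u(b)))/2 = C1 - b


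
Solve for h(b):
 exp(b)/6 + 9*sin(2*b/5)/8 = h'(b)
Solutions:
 h(b) = C1 + exp(b)/6 - 45*cos(2*b/5)/16


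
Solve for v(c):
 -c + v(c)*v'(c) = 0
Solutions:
 v(c) = -sqrt(C1 + c^2)
 v(c) = sqrt(C1 + c^2)


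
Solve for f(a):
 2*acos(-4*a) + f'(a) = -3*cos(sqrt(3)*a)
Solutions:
 f(a) = C1 - 2*a*acos(-4*a) - sqrt(1 - 16*a^2)/2 - sqrt(3)*sin(sqrt(3)*a)


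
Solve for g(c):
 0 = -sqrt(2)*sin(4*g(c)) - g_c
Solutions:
 g(c) = -acos((-C1 - exp(8*sqrt(2)*c))/(C1 - exp(8*sqrt(2)*c)))/4 + pi/2
 g(c) = acos((-C1 - exp(8*sqrt(2)*c))/(C1 - exp(8*sqrt(2)*c)))/4


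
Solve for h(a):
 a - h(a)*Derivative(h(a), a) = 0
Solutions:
 h(a) = -sqrt(C1 + a^2)
 h(a) = sqrt(C1 + a^2)


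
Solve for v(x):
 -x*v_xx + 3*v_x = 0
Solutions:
 v(x) = C1 + C2*x^4


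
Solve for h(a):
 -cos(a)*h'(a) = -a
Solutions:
 h(a) = C1 + Integral(a/cos(a), a)


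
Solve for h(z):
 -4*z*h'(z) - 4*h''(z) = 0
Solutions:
 h(z) = C1 + C2*erf(sqrt(2)*z/2)


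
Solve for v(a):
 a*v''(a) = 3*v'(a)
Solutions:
 v(a) = C1 + C2*a^4


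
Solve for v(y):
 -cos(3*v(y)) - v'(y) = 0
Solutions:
 v(y) = -asin((C1 + exp(6*y))/(C1 - exp(6*y)))/3 + pi/3
 v(y) = asin((C1 + exp(6*y))/(C1 - exp(6*y)))/3


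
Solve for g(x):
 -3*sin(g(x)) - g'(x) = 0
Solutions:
 g(x) = -acos((-C1 - exp(6*x))/(C1 - exp(6*x))) + 2*pi
 g(x) = acos((-C1 - exp(6*x))/(C1 - exp(6*x)))


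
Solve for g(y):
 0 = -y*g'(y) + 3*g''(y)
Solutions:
 g(y) = C1 + C2*erfi(sqrt(6)*y/6)


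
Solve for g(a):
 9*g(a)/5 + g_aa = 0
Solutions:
 g(a) = C1*sin(3*sqrt(5)*a/5) + C2*cos(3*sqrt(5)*a/5)


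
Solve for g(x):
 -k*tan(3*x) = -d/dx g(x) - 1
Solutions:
 g(x) = C1 - k*log(cos(3*x))/3 - x


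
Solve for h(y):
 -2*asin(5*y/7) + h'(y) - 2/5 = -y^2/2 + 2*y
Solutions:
 h(y) = C1 - y^3/6 + y^2 + 2*y*asin(5*y/7) + 2*y/5 + 2*sqrt(49 - 25*y^2)/5


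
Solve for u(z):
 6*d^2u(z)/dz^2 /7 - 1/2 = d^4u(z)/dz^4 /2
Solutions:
 u(z) = C1 + C2*z + C3*exp(-2*sqrt(21)*z/7) + C4*exp(2*sqrt(21)*z/7) + 7*z^2/24


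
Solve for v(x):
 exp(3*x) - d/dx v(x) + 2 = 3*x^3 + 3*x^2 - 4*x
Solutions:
 v(x) = C1 - 3*x^4/4 - x^3 + 2*x^2 + 2*x + exp(3*x)/3


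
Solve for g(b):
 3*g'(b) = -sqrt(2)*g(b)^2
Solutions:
 g(b) = 3/(C1 + sqrt(2)*b)


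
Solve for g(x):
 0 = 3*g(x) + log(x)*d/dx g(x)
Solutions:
 g(x) = C1*exp(-3*li(x))


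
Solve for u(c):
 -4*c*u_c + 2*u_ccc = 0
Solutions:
 u(c) = C1 + Integral(C2*airyai(2^(1/3)*c) + C3*airybi(2^(1/3)*c), c)


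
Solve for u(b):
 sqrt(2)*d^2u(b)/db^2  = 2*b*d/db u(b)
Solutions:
 u(b) = C1 + C2*erfi(2^(3/4)*b/2)


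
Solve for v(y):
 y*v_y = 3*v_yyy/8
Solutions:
 v(y) = C1 + Integral(C2*airyai(2*3^(2/3)*y/3) + C3*airybi(2*3^(2/3)*y/3), y)


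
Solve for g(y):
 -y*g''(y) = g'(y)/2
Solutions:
 g(y) = C1 + C2*sqrt(y)


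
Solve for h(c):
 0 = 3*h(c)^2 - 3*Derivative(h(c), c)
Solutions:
 h(c) = -1/(C1 + c)


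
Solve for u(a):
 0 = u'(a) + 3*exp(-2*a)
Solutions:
 u(a) = C1 + 3*exp(-2*a)/2


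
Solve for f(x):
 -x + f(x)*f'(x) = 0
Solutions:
 f(x) = -sqrt(C1 + x^2)
 f(x) = sqrt(C1 + x^2)


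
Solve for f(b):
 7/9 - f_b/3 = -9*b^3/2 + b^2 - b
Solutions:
 f(b) = C1 + 27*b^4/8 - b^3 + 3*b^2/2 + 7*b/3


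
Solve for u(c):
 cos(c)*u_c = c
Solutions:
 u(c) = C1 + Integral(c/cos(c), c)


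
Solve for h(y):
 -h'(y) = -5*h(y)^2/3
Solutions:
 h(y) = -3/(C1 + 5*y)


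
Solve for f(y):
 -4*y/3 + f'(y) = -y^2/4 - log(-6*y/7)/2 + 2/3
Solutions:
 f(y) = C1 - y^3/12 + 2*y^2/3 - y*log(-y)/2 + y*(-3*log(6) + 3*log(7) + 7)/6


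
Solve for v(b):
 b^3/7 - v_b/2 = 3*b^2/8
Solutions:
 v(b) = C1 + b^4/14 - b^3/4


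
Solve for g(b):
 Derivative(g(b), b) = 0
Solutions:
 g(b) = C1


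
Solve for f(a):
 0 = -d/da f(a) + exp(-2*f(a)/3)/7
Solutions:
 f(a) = 3*log(-sqrt(C1 + a)) - 3*log(21) + 3*log(42)/2
 f(a) = 3*log(C1 + a)/2 - 3*log(21) + 3*log(42)/2


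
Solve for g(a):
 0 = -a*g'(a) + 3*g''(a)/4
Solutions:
 g(a) = C1 + C2*erfi(sqrt(6)*a/3)


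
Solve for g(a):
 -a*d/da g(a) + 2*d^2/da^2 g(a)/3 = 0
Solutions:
 g(a) = C1 + C2*erfi(sqrt(3)*a/2)


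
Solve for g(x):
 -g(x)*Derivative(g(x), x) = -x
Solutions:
 g(x) = -sqrt(C1 + x^2)
 g(x) = sqrt(C1 + x^2)


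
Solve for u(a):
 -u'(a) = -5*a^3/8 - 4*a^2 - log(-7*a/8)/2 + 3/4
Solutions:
 u(a) = C1 + 5*a^4/32 + 4*a^3/3 + a*log(-a)/2 + a*(-2*log(2) - 5/4 + log(14)/2)


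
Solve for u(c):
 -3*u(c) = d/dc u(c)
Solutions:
 u(c) = C1*exp(-3*c)


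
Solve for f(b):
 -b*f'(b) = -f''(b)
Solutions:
 f(b) = C1 + C2*erfi(sqrt(2)*b/2)


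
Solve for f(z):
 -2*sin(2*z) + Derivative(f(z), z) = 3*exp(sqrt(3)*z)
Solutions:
 f(z) = C1 + sqrt(3)*exp(sqrt(3)*z) - cos(2*z)


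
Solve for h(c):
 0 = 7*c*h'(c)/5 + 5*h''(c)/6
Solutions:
 h(c) = C1 + C2*erf(sqrt(21)*c/5)


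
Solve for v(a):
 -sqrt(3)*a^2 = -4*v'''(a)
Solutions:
 v(a) = C1 + C2*a + C3*a^2 + sqrt(3)*a^5/240


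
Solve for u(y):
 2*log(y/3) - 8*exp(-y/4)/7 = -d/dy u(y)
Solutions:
 u(y) = C1 - 2*y*log(y) + 2*y*(1 + log(3)) - 32*exp(-y/4)/7


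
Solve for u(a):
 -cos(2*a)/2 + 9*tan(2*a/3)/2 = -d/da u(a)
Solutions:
 u(a) = C1 + 27*log(cos(2*a/3))/4 + sin(2*a)/4


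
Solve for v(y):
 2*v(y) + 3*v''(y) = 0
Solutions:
 v(y) = C1*sin(sqrt(6)*y/3) + C2*cos(sqrt(6)*y/3)


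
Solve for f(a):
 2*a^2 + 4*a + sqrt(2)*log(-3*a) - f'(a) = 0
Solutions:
 f(a) = C1 + 2*a^3/3 + 2*a^2 + sqrt(2)*a*log(-a) + sqrt(2)*a*(-1 + log(3))


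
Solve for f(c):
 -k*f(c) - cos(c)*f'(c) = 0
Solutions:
 f(c) = C1*exp(k*(log(sin(c) - 1) - log(sin(c) + 1))/2)


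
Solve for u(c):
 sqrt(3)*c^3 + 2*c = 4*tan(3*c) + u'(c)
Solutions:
 u(c) = C1 + sqrt(3)*c^4/4 + c^2 + 4*log(cos(3*c))/3


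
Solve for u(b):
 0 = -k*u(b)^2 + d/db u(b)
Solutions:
 u(b) = -1/(C1 + b*k)


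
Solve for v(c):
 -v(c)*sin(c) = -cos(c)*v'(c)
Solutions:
 v(c) = C1/cos(c)


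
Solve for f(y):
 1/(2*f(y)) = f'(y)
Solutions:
 f(y) = -sqrt(C1 + y)
 f(y) = sqrt(C1 + y)


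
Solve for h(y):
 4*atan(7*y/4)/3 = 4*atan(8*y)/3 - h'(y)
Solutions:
 h(y) = C1 - 4*y*atan(7*y/4)/3 + 4*y*atan(8*y)/3 + 8*log(49*y^2 + 16)/21 - log(64*y^2 + 1)/12


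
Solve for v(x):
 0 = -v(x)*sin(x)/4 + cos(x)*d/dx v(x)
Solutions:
 v(x) = C1/cos(x)^(1/4)


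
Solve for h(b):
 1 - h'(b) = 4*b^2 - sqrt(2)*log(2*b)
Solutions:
 h(b) = C1 - 4*b^3/3 + sqrt(2)*b*log(b) - sqrt(2)*b + sqrt(2)*b*log(2) + b


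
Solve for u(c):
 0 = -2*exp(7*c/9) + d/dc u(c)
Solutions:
 u(c) = C1 + 18*exp(7*c/9)/7


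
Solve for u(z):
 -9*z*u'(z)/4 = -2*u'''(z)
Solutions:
 u(z) = C1 + Integral(C2*airyai(3^(2/3)*z/2) + C3*airybi(3^(2/3)*z/2), z)


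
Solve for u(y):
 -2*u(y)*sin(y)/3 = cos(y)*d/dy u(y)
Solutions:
 u(y) = C1*cos(y)^(2/3)


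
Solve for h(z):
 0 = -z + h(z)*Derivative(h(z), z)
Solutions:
 h(z) = -sqrt(C1 + z^2)
 h(z) = sqrt(C1 + z^2)


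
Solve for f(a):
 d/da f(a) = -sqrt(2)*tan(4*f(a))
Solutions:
 f(a) = -asin(C1*exp(-4*sqrt(2)*a))/4 + pi/4
 f(a) = asin(C1*exp(-4*sqrt(2)*a))/4


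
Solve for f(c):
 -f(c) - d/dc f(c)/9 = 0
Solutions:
 f(c) = C1*exp(-9*c)


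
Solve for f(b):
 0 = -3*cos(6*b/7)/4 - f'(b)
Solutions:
 f(b) = C1 - 7*sin(6*b/7)/8


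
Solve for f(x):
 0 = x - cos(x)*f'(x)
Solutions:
 f(x) = C1 + Integral(x/cos(x), x)


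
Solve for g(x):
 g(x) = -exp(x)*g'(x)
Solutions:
 g(x) = C1*exp(exp(-x))


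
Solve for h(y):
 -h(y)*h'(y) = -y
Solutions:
 h(y) = -sqrt(C1 + y^2)
 h(y) = sqrt(C1 + y^2)


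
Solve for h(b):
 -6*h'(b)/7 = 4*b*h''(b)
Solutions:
 h(b) = C1 + C2*b^(11/14)


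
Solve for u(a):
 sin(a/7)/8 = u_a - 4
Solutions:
 u(a) = C1 + 4*a - 7*cos(a/7)/8


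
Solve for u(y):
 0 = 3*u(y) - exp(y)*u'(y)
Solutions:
 u(y) = C1*exp(-3*exp(-y))


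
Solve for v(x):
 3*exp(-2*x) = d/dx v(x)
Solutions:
 v(x) = C1 - 3*exp(-2*x)/2


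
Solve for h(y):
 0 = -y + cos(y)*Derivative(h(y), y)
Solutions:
 h(y) = C1 + Integral(y/cos(y), y)


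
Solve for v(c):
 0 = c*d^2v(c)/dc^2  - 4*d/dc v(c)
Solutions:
 v(c) = C1 + C2*c^5


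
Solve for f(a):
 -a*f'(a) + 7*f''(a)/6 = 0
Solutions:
 f(a) = C1 + C2*erfi(sqrt(21)*a/7)


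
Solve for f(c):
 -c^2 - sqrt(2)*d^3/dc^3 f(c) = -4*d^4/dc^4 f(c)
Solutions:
 f(c) = C1 + C2*c + C3*c^2 + C4*exp(sqrt(2)*c/4) - sqrt(2)*c^5/120 - c^4/6 - 4*sqrt(2)*c^3/3


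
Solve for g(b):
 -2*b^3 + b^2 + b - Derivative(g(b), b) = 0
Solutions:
 g(b) = C1 - b^4/2 + b^3/3 + b^2/2


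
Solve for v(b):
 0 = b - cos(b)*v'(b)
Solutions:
 v(b) = C1 + Integral(b/cos(b), b)


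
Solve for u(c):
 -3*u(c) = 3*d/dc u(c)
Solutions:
 u(c) = C1*exp(-c)


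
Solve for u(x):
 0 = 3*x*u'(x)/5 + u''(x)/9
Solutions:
 u(x) = C1 + C2*erf(3*sqrt(30)*x/10)


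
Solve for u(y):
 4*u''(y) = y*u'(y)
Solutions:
 u(y) = C1 + C2*erfi(sqrt(2)*y/4)


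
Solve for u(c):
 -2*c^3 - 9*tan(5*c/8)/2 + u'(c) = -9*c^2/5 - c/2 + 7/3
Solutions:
 u(c) = C1 + c^4/2 - 3*c^3/5 - c^2/4 + 7*c/3 - 36*log(cos(5*c/8))/5


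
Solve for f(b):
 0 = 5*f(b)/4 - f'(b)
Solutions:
 f(b) = C1*exp(5*b/4)


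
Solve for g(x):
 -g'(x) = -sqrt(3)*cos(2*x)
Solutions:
 g(x) = C1 + sqrt(3)*sin(2*x)/2


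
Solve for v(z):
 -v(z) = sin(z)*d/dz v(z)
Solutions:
 v(z) = C1*sqrt(cos(z) + 1)/sqrt(cos(z) - 1)


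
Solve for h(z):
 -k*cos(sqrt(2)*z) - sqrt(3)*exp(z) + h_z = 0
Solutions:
 h(z) = C1 + sqrt(2)*k*sin(sqrt(2)*z)/2 + sqrt(3)*exp(z)


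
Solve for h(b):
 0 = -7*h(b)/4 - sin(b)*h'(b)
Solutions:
 h(b) = C1*(cos(b) + 1)^(7/8)/(cos(b) - 1)^(7/8)


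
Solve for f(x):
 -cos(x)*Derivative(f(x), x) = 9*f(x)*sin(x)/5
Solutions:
 f(x) = C1*cos(x)^(9/5)


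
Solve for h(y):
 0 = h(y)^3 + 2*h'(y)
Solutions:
 h(y) = -sqrt(-1/(C1 - y))
 h(y) = sqrt(-1/(C1 - y))


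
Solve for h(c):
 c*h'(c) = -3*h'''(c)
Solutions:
 h(c) = C1 + Integral(C2*airyai(-3^(2/3)*c/3) + C3*airybi(-3^(2/3)*c/3), c)


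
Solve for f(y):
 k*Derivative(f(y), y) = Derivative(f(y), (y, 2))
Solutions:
 f(y) = C1 + C2*exp(k*y)


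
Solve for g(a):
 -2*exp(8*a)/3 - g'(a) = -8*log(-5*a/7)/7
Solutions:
 g(a) = C1 + 8*a*log(-a)/7 + 8*a*(-log(7) - 1 + log(5))/7 - exp(8*a)/12


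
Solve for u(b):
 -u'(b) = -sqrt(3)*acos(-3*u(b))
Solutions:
 Integral(1/acos(-3*_y), (_y, u(b))) = C1 + sqrt(3)*b


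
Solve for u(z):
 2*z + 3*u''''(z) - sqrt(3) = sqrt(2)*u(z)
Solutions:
 u(z) = C1*exp(-2^(1/8)*3^(3/4)*z/3) + C2*exp(2^(1/8)*3^(3/4)*z/3) + C3*sin(2^(1/8)*3^(3/4)*z/3) + C4*cos(2^(1/8)*3^(3/4)*z/3) + sqrt(2)*z - sqrt(6)/2


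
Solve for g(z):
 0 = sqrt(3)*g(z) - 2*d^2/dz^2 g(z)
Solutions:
 g(z) = C1*exp(-sqrt(2)*3^(1/4)*z/2) + C2*exp(sqrt(2)*3^(1/4)*z/2)


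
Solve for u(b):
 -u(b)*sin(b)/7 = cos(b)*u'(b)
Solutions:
 u(b) = C1*cos(b)^(1/7)


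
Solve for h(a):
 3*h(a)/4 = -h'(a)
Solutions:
 h(a) = C1*exp(-3*a/4)


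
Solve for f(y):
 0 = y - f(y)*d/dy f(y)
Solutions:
 f(y) = -sqrt(C1 + y^2)
 f(y) = sqrt(C1 + y^2)


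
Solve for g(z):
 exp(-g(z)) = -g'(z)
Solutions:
 g(z) = log(C1 - z)


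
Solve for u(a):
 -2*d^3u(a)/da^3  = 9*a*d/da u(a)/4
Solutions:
 u(a) = C1 + Integral(C2*airyai(-3^(2/3)*a/2) + C3*airybi(-3^(2/3)*a/2), a)


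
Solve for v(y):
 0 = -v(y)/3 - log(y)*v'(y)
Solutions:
 v(y) = C1*exp(-li(y)/3)


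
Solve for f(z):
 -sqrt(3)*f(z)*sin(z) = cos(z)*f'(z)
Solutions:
 f(z) = C1*cos(z)^(sqrt(3))


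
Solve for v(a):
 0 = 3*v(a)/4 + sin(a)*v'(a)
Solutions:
 v(a) = C1*(cos(a) + 1)^(3/8)/(cos(a) - 1)^(3/8)


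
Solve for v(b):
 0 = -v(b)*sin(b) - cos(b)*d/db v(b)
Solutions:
 v(b) = C1*cos(b)


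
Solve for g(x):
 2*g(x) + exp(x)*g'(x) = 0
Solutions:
 g(x) = C1*exp(2*exp(-x))


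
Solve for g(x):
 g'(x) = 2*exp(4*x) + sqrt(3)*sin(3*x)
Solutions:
 g(x) = C1 + exp(4*x)/2 - sqrt(3)*cos(3*x)/3


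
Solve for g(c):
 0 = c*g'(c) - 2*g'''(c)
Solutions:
 g(c) = C1 + Integral(C2*airyai(2^(2/3)*c/2) + C3*airybi(2^(2/3)*c/2), c)


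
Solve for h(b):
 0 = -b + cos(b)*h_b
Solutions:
 h(b) = C1 + Integral(b/cos(b), b)


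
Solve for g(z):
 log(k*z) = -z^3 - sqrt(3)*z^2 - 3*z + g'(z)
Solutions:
 g(z) = C1 + z^4/4 + sqrt(3)*z^3/3 + 3*z^2/2 + z*log(k*z) - z


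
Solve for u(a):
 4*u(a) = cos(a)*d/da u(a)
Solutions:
 u(a) = C1*(sin(a)^2 + 2*sin(a) + 1)/(sin(a)^2 - 2*sin(a) + 1)


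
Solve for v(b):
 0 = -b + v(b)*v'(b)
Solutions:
 v(b) = -sqrt(C1 + b^2)
 v(b) = sqrt(C1 + b^2)


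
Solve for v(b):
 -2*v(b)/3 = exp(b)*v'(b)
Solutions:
 v(b) = C1*exp(2*exp(-b)/3)


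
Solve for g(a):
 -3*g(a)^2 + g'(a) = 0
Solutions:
 g(a) = -1/(C1 + 3*a)


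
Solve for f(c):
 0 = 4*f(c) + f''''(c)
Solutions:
 f(c) = (C1*sin(c) + C2*cos(c))*exp(-c) + (C3*sin(c) + C4*cos(c))*exp(c)


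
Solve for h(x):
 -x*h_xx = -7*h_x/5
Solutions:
 h(x) = C1 + C2*x^(12/5)


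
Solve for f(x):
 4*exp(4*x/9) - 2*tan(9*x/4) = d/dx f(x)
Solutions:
 f(x) = C1 + 9*exp(4*x/9) + 8*log(cos(9*x/4))/9


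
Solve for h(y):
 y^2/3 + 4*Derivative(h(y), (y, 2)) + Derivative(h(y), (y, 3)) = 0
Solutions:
 h(y) = C1 + C2*y + C3*exp(-4*y) - y^4/144 + y^3/144 - y^2/192


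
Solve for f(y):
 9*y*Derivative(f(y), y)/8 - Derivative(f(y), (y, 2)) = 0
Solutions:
 f(y) = C1 + C2*erfi(3*y/4)


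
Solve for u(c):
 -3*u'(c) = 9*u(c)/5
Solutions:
 u(c) = C1*exp(-3*c/5)


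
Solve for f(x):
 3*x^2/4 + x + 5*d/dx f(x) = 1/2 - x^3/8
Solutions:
 f(x) = C1 - x^4/160 - x^3/20 - x^2/10 + x/10


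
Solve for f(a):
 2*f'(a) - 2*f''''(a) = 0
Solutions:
 f(a) = C1 + C4*exp(a) + (C2*sin(sqrt(3)*a/2) + C3*cos(sqrt(3)*a/2))*exp(-a/2)


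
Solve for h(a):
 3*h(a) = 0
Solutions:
 h(a) = 0


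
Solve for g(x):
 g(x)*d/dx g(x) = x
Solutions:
 g(x) = -sqrt(C1 + x^2)
 g(x) = sqrt(C1 + x^2)


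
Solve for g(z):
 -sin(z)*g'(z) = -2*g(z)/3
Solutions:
 g(z) = C1*(cos(z) - 1)^(1/3)/(cos(z) + 1)^(1/3)


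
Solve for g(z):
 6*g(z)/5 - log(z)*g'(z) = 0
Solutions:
 g(z) = C1*exp(6*li(z)/5)


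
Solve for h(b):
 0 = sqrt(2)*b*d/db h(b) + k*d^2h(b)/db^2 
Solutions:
 h(b) = C1 + C2*sqrt(k)*erf(2^(3/4)*b*sqrt(1/k)/2)


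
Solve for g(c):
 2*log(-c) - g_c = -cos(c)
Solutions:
 g(c) = C1 + 2*c*log(-c) - 2*c + sin(c)


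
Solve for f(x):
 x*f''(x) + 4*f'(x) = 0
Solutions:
 f(x) = C1 + C2/x^3


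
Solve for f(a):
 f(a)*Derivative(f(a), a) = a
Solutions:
 f(a) = -sqrt(C1 + a^2)
 f(a) = sqrt(C1 + a^2)


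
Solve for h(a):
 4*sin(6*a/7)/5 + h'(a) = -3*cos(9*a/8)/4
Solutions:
 h(a) = C1 - 2*sin(9*a/8)/3 + 14*cos(6*a/7)/15


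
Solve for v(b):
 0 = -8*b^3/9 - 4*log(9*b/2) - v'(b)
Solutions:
 v(b) = C1 - 2*b^4/9 - 4*b*log(b) + b*log(16/6561) + 4*b


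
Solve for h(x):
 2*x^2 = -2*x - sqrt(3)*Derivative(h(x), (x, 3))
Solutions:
 h(x) = C1 + C2*x + C3*x^2 - sqrt(3)*x^5/90 - sqrt(3)*x^4/36


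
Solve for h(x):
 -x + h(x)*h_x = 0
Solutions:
 h(x) = -sqrt(C1 + x^2)
 h(x) = sqrt(C1 + x^2)


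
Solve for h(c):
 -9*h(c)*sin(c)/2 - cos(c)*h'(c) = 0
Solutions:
 h(c) = C1*cos(c)^(9/2)


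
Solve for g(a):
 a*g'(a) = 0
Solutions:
 g(a) = C1


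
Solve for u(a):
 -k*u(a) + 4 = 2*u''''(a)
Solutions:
 u(a) = C1*exp(-2^(3/4)*a*(-k)^(1/4)/2) + C2*exp(2^(3/4)*a*(-k)^(1/4)/2) + C3*exp(-2^(3/4)*I*a*(-k)^(1/4)/2) + C4*exp(2^(3/4)*I*a*(-k)^(1/4)/2) + 4/k


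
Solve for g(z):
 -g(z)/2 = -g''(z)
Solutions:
 g(z) = C1*exp(-sqrt(2)*z/2) + C2*exp(sqrt(2)*z/2)


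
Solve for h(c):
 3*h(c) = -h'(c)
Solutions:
 h(c) = C1*exp(-3*c)


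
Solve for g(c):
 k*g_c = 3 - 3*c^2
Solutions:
 g(c) = C1 - c^3/k + 3*c/k


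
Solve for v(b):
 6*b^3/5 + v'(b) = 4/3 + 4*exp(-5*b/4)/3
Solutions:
 v(b) = C1 - 3*b^4/10 + 4*b/3 - 16*exp(-5*b/4)/15


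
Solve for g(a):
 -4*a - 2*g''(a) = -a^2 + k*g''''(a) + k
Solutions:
 g(a) = C1 + C2*a + C3*exp(-sqrt(2)*a*sqrt(-1/k)) + C4*exp(sqrt(2)*a*sqrt(-1/k)) + a^4/24 - a^3/3 - a^2*k/2


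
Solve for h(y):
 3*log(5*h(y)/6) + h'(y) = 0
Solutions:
 Integral(1/(log(_y) - log(6) + log(5)), (_y, h(y)))/3 = C1 - y


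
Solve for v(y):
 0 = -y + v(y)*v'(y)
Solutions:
 v(y) = -sqrt(C1 + y^2)
 v(y) = sqrt(C1 + y^2)


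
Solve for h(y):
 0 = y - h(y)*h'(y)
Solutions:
 h(y) = -sqrt(C1 + y^2)
 h(y) = sqrt(C1 + y^2)


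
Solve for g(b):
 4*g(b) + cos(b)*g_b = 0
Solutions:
 g(b) = C1*(sin(b)^2 - 2*sin(b) + 1)/(sin(b)^2 + 2*sin(b) + 1)


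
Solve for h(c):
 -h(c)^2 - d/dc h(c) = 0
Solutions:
 h(c) = 1/(C1 + c)


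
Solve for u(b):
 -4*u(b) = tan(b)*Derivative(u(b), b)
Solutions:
 u(b) = C1/sin(b)^4


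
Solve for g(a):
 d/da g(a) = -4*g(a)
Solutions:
 g(a) = C1*exp(-4*a)


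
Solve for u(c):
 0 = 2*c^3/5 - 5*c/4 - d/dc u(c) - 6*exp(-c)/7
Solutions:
 u(c) = C1 + c^4/10 - 5*c^2/8 + 6*exp(-c)/7


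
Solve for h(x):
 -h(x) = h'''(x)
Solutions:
 h(x) = C3*exp(-x) + (C1*sin(sqrt(3)*x/2) + C2*cos(sqrt(3)*x/2))*exp(x/2)


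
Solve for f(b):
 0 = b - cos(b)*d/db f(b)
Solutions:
 f(b) = C1 + Integral(b/cos(b), b)


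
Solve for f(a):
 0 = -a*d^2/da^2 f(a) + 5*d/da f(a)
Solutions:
 f(a) = C1 + C2*a^6


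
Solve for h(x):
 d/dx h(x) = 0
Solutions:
 h(x) = C1


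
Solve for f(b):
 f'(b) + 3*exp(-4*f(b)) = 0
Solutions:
 f(b) = log(-I*(C1 - 12*b)^(1/4))
 f(b) = log(I*(C1 - 12*b)^(1/4))
 f(b) = log(-(C1 - 12*b)^(1/4))
 f(b) = log(C1 - 12*b)/4


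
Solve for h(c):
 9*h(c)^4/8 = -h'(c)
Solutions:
 h(c) = (-3^(2/3)/3 - 3^(1/6)*I)*(1/(C1 + 9*c))^(1/3)
 h(c) = (-3^(2/3)/3 + 3^(1/6)*I)*(1/(C1 + 9*c))^(1/3)
 h(c) = 2*(1/(C1 + 27*c))^(1/3)


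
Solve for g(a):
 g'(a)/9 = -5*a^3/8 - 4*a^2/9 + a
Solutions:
 g(a) = C1 - 45*a^4/32 - 4*a^3/3 + 9*a^2/2


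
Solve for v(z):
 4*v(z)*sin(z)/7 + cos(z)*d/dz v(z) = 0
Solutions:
 v(z) = C1*cos(z)^(4/7)


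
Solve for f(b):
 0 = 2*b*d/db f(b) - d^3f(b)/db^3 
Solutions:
 f(b) = C1 + Integral(C2*airyai(2^(1/3)*b) + C3*airybi(2^(1/3)*b), b)


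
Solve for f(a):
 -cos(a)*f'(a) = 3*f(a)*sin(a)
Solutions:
 f(a) = C1*cos(a)^3


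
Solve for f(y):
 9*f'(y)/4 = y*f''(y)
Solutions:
 f(y) = C1 + C2*y^(13/4)


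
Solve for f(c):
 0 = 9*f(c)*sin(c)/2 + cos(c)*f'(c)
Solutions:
 f(c) = C1*cos(c)^(9/2)


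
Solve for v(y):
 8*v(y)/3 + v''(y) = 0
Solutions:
 v(y) = C1*sin(2*sqrt(6)*y/3) + C2*cos(2*sqrt(6)*y/3)


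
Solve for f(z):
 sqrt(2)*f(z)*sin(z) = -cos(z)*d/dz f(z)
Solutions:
 f(z) = C1*cos(z)^(sqrt(2))


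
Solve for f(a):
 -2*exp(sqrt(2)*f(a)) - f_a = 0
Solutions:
 f(a) = sqrt(2)*(2*log(1/(C1 + 2*a)) - log(2))/4


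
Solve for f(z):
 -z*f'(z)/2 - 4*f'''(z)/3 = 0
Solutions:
 f(z) = C1 + Integral(C2*airyai(-3^(1/3)*z/2) + C3*airybi(-3^(1/3)*z/2), z)


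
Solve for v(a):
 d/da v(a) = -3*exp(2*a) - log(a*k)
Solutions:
 v(a) = C1 - a*log(a*k) + a - 3*exp(2*a)/2


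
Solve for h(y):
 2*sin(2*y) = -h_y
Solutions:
 h(y) = C1 + cos(2*y)


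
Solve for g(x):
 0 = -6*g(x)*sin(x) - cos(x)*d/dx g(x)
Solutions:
 g(x) = C1*cos(x)^6


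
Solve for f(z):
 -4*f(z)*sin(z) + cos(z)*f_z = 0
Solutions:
 f(z) = C1/cos(z)^4


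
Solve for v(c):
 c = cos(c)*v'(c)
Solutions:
 v(c) = C1 + Integral(c/cos(c), c)


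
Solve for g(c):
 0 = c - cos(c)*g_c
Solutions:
 g(c) = C1 + Integral(c/cos(c), c)


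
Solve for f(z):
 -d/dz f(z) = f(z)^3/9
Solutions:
 f(z) = -3*sqrt(2)*sqrt(-1/(C1 - z))/2
 f(z) = 3*sqrt(2)*sqrt(-1/(C1 - z))/2


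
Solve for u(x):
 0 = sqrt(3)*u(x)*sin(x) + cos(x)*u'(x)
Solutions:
 u(x) = C1*cos(x)^(sqrt(3))


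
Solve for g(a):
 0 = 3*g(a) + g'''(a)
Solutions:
 g(a) = C3*exp(-3^(1/3)*a) + (C1*sin(3^(5/6)*a/2) + C2*cos(3^(5/6)*a/2))*exp(3^(1/3)*a/2)


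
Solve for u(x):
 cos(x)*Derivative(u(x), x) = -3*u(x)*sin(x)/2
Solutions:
 u(x) = C1*cos(x)^(3/2)


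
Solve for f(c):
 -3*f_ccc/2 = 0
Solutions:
 f(c) = C1 + C2*c + C3*c^2


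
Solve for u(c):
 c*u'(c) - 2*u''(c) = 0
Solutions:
 u(c) = C1 + C2*erfi(c/2)


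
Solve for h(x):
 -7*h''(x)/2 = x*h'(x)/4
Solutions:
 h(x) = C1 + C2*erf(sqrt(7)*x/14)


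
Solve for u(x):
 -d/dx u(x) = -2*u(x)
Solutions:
 u(x) = C1*exp(2*x)


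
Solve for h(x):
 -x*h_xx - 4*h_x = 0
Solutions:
 h(x) = C1 + C2/x^3


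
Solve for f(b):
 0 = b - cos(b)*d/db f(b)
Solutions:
 f(b) = C1 + Integral(b/cos(b), b)


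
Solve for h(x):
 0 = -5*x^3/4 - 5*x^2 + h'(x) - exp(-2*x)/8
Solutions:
 h(x) = C1 + 5*x^4/16 + 5*x^3/3 - exp(-2*x)/16


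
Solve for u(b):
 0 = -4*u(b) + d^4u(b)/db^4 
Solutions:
 u(b) = C1*exp(-sqrt(2)*b) + C2*exp(sqrt(2)*b) + C3*sin(sqrt(2)*b) + C4*cos(sqrt(2)*b)


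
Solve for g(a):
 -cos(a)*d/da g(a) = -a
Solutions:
 g(a) = C1 + Integral(a/cos(a), a)


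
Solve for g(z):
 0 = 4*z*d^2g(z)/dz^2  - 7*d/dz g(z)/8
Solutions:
 g(z) = C1 + C2*z^(39/32)


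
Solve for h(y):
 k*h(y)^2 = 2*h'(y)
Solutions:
 h(y) = -2/(C1 + k*y)


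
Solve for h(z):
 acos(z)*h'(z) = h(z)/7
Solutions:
 h(z) = C1*exp(Integral(1/acos(z), z)/7)


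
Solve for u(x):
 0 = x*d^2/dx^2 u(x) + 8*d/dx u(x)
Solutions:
 u(x) = C1 + C2/x^7


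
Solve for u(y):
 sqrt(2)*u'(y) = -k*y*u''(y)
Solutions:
 u(y) = C1 + y^(((re(k) - sqrt(2))*re(k) + im(k)^2)/(re(k)^2 + im(k)^2))*(C2*sin(sqrt(2)*log(y)*Abs(im(k))/(re(k)^2 + im(k)^2)) + C3*cos(sqrt(2)*log(y)*im(k)/(re(k)^2 + im(k)^2)))


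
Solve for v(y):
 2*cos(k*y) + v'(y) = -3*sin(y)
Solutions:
 v(y) = C1 + 3*cos(y) - 2*sin(k*y)/k


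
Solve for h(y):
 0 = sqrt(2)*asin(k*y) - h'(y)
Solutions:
 h(y) = C1 + sqrt(2)*Piecewise((y*asin(k*y) + sqrt(-k^2*y^2 + 1)/k, Ne(k, 0)), (0, True))


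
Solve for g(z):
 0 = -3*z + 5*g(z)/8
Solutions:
 g(z) = 24*z/5


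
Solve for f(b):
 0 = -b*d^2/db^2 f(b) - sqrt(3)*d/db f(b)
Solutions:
 f(b) = C1 + C2*b^(1 - sqrt(3))


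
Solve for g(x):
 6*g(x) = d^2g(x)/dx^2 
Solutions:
 g(x) = C1*exp(-sqrt(6)*x) + C2*exp(sqrt(6)*x)


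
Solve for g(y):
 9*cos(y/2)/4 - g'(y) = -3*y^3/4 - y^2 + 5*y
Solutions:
 g(y) = C1 + 3*y^4/16 + y^3/3 - 5*y^2/2 + 9*sin(y/2)/2


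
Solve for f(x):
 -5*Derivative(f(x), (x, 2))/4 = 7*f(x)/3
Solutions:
 f(x) = C1*sin(2*sqrt(105)*x/15) + C2*cos(2*sqrt(105)*x/15)


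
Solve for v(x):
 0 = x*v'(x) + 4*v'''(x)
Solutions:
 v(x) = C1 + Integral(C2*airyai(-2^(1/3)*x/2) + C3*airybi(-2^(1/3)*x/2), x)


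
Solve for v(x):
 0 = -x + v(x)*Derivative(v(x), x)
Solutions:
 v(x) = -sqrt(C1 + x^2)
 v(x) = sqrt(C1 + x^2)


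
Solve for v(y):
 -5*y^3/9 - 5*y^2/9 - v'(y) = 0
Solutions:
 v(y) = C1 - 5*y^4/36 - 5*y^3/27


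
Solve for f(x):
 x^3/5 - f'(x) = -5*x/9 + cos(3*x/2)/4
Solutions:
 f(x) = C1 + x^4/20 + 5*x^2/18 - sin(3*x/2)/6


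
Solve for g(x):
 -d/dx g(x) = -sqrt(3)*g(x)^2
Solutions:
 g(x) = -1/(C1 + sqrt(3)*x)


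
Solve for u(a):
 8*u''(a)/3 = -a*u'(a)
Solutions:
 u(a) = C1 + C2*erf(sqrt(3)*a/4)


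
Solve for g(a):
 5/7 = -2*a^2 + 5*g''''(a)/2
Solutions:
 g(a) = C1 + C2*a + C3*a^2 + C4*a^3 + a^6/450 + a^4/84


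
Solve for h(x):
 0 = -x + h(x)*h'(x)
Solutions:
 h(x) = -sqrt(C1 + x^2)
 h(x) = sqrt(C1 + x^2)


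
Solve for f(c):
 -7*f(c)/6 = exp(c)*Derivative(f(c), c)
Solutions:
 f(c) = C1*exp(7*exp(-c)/6)


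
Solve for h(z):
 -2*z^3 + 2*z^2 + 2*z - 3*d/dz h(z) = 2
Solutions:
 h(z) = C1 - z^4/6 + 2*z^3/9 + z^2/3 - 2*z/3


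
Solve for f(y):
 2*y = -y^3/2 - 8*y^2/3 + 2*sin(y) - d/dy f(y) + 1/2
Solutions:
 f(y) = C1 - y^4/8 - 8*y^3/9 - y^2 + y/2 - 2*cos(y)


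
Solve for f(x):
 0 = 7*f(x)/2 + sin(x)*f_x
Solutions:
 f(x) = C1*(cos(x) + 1)^(7/4)/(cos(x) - 1)^(7/4)


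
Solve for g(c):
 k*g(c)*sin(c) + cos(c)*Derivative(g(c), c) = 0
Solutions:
 g(c) = C1*exp(k*log(cos(c)))


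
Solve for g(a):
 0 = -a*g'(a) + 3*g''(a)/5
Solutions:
 g(a) = C1 + C2*erfi(sqrt(30)*a/6)


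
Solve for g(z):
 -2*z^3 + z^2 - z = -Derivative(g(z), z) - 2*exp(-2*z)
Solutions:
 g(z) = C1 + z^4/2 - z^3/3 + z^2/2 + exp(-2*z)


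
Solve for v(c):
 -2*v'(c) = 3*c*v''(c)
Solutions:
 v(c) = C1 + C2*c^(1/3)


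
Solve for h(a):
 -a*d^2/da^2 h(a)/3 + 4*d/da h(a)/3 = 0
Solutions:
 h(a) = C1 + C2*a^5


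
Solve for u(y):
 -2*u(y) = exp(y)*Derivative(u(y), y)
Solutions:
 u(y) = C1*exp(2*exp(-y))


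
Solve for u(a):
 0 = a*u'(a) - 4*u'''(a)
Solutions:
 u(a) = C1 + Integral(C2*airyai(2^(1/3)*a/2) + C3*airybi(2^(1/3)*a/2), a)


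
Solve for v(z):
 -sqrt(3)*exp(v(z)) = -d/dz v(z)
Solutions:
 v(z) = log(-1/(C1 + sqrt(3)*z))


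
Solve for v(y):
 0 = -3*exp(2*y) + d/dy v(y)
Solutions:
 v(y) = C1 + 3*exp(2*y)/2


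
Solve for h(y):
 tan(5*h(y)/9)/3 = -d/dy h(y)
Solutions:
 h(y) = -9*asin(C1*exp(-5*y/27))/5 + 9*pi/5
 h(y) = 9*asin(C1*exp(-5*y/27))/5


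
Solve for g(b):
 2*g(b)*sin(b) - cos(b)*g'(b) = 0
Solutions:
 g(b) = C1/cos(b)^2


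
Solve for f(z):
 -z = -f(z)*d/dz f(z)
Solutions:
 f(z) = -sqrt(C1 + z^2)
 f(z) = sqrt(C1 + z^2)


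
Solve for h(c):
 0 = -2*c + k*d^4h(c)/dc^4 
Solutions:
 h(c) = C1 + C2*c + C3*c^2 + C4*c^3 + c^5/(60*k)


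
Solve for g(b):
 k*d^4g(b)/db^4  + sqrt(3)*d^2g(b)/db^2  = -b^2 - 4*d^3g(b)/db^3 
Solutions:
 g(b) = C1 + C2*b + C3*exp(b*(sqrt(-sqrt(3)*k + 4) - 2)/k) + C4*exp(-b*(sqrt(-sqrt(3)*k + 4) + 2)/k) - sqrt(3)*b^4/36 + 4*b^3/9 + b^2*(3*k - 16*sqrt(3))/9


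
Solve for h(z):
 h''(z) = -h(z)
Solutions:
 h(z) = C1*sin(z) + C2*cos(z)


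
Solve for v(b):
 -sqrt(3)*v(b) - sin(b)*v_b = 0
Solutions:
 v(b) = C1*(cos(b) + 1)^(sqrt(3)/2)/(cos(b) - 1)^(sqrt(3)/2)


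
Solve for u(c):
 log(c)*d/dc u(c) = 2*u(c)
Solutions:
 u(c) = C1*exp(2*li(c))


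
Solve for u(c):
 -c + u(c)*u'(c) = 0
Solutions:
 u(c) = -sqrt(C1 + c^2)
 u(c) = sqrt(C1 + c^2)


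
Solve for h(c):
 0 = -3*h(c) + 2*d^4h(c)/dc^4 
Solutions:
 h(c) = C1*exp(-2^(3/4)*3^(1/4)*c/2) + C2*exp(2^(3/4)*3^(1/4)*c/2) + C3*sin(2^(3/4)*3^(1/4)*c/2) + C4*cos(2^(3/4)*3^(1/4)*c/2)


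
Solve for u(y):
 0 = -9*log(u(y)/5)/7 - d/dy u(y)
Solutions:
 -7*Integral(1/(-log(_y) + log(5)), (_y, u(y)))/9 = C1 - y


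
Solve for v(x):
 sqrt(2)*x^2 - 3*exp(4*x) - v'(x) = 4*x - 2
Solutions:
 v(x) = C1 + sqrt(2)*x^3/3 - 2*x^2 + 2*x - 3*exp(4*x)/4


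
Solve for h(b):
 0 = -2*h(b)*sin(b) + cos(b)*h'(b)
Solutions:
 h(b) = C1/cos(b)^2


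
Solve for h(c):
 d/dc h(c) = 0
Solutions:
 h(c) = C1


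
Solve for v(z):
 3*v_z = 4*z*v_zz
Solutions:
 v(z) = C1 + C2*z^(7/4)


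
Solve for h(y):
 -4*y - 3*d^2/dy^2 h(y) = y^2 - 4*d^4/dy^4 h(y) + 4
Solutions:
 h(y) = C1 + C2*y + C3*exp(-sqrt(3)*y/2) + C4*exp(sqrt(3)*y/2) - y^4/36 - 2*y^3/9 - 10*y^2/9


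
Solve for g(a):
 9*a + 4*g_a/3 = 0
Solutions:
 g(a) = C1 - 27*a^2/8


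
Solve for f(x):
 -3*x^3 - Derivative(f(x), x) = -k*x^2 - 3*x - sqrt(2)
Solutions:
 f(x) = C1 + k*x^3/3 - 3*x^4/4 + 3*x^2/2 + sqrt(2)*x


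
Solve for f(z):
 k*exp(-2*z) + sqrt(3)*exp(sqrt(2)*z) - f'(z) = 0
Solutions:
 f(z) = C1 - k*exp(-2*z)/2 + sqrt(6)*exp(sqrt(2)*z)/2


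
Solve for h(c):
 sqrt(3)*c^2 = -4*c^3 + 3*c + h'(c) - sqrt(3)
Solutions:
 h(c) = C1 + c^4 + sqrt(3)*c^3/3 - 3*c^2/2 + sqrt(3)*c


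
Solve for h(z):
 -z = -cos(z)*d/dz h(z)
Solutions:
 h(z) = C1 + Integral(z/cos(z), z)


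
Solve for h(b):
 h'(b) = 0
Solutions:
 h(b) = C1


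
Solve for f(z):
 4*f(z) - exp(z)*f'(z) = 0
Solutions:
 f(z) = C1*exp(-4*exp(-z))


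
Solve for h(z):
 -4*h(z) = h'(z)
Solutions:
 h(z) = C1*exp(-4*z)


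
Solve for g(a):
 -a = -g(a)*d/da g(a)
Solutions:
 g(a) = -sqrt(C1 + a^2)
 g(a) = sqrt(C1 + a^2)


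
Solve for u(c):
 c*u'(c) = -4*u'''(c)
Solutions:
 u(c) = C1 + Integral(C2*airyai(-2^(1/3)*c/2) + C3*airybi(-2^(1/3)*c/2), c)


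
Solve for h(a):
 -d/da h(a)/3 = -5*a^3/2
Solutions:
 h(a) = C1 + 15*a^4/8


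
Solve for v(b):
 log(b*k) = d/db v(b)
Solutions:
 v(b) = C1 + b*log(b*k) - b


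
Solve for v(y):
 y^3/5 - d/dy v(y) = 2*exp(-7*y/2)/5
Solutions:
 v(y) = C1 + y^4/20 + 4*exp(-7*y/2)/35


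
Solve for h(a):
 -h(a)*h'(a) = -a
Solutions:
 h(a) = -sqrt(C1 + a^2)
 h(a) = sqrt(C1 + a^2)


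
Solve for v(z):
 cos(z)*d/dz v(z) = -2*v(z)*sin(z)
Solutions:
 v(z) = C1*cos(z)^2


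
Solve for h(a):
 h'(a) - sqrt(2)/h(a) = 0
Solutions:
 h(a) = -sqrt(C1 + 2*sqrt(2)*a)
 h(a) = sqrt(C1 + 2*sqrt(2)*a)


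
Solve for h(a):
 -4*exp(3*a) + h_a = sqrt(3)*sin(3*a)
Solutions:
 h(a) = C1 + 4*exp(3*a)/3 - sqrt(3)*cos(3*a)/3


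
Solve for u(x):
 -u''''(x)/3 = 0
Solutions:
 u(x) = C1 + C2*x + C3*x^2 + C4*x^3


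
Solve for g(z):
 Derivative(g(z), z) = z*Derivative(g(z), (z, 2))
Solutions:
 g(z) = C1 + C2*z^2


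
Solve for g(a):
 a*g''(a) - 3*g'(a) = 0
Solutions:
 g(a) = C1 + C2*a^4


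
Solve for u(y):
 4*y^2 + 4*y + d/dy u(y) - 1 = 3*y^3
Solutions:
 u(y) = C1 + 3*y^4/4 - 4*y^3/3 - 2*y^2 + y


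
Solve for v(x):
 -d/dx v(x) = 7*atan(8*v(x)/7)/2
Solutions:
 Integral(1/atan(8*_y/7), (_y, v(x))) = C1 - 7*x/2


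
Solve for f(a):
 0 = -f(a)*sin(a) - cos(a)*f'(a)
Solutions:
 f(a) = C1*cos(a)


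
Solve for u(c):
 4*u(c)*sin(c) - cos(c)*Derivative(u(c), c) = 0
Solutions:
 u(c) = C1/cos(c)^4


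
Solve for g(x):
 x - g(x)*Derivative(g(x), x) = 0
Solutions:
 g(x) = -sqrt(C1 + x^2)
 g(x) = sqrt(C1 + x^2)


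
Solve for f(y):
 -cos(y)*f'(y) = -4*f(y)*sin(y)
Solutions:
 f(y) = C1/cos(y)^4


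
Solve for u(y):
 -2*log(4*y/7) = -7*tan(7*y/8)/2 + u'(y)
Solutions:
 u(y) = C1 - 2*y*log(y) - 4*y*log(2) + 2*y + 2*y*log(7) - 4*log(cos(7*y/8))


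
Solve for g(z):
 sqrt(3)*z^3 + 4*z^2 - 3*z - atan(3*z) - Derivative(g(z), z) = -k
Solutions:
 g(z) = C1 + k*z + sqrt(3)*z^4/4 + 4*z^3/3 - 3*z^2/2 - z*atan(3*z) + log(9*z^2 + 1)/6


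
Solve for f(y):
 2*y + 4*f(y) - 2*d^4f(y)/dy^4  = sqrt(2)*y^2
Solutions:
 f(y) = C1*exp(-2^(1/4)*y) + C2*exp(2^(1/4)*y) + C3*sin(2^(1/4)*y) + C4*cos(2^(1/4)*y) + sqrt(2)*y^2/4 - y/2


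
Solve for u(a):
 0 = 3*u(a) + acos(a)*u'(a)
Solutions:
 u(a) = C1*exp(-3*Integral(1/acos(a), a))


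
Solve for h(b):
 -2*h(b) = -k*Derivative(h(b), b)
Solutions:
 h(b) = C1*exp(2*b/k)


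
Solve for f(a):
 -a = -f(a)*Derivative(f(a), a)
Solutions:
 f(a) = -sqrt(C1 + a^2)
 f(a) = sqrt(C1 + a^2)


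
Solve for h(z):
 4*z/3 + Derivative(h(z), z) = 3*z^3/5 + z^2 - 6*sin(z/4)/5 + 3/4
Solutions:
 h(z) = C1 + 3*z^4/20 + z^3/3 - 2*z^2/3 + 3*z/4 + 24*cos(z/4)/5


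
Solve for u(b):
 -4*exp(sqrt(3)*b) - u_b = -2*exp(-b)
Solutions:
 u(b) = C1 - 4*sqrt(3)*exp(sqrt(3)*b)/3 - 2*exp(-b)


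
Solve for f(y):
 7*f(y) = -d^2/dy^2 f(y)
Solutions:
 f(y) = C1*sin(sqrt(7)*y) + C2*cos(sqrt(7)*y)


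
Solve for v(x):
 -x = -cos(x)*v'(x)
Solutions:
 v(x) = C1 + Integral(x/cos(x), x)


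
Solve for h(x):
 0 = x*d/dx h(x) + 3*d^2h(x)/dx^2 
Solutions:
 h(x) = C1 + C2*erf(sqrt(6)*x/6)


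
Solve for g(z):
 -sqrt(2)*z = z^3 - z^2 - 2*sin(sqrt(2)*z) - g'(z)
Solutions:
 g(z) = C1 + z^4/4 - z^3/3 + sqrt(2)*z^2/2 + sqrt(2)*cos(sqrt(2)*z)


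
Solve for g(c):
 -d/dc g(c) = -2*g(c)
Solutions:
 g(c) = C1*exp(2*c)


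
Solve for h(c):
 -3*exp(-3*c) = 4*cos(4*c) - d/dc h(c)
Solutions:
 h(c) = C1 + sin(4*c) - exp(-3*c)


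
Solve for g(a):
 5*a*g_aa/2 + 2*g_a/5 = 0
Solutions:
 g(a) = C1 + C2*a^(21/25)


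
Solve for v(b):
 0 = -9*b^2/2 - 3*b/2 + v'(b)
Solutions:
 v(b) = C1 + 3*b^3/2 + 3*b^2/4


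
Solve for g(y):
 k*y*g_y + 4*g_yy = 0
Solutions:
 g(y) = Piecewise((-sqrt(2)*sqrt(pi)*C1*erf(sqrt(2)*sqrt(k)*y/4)/sqrt(k) - C2, (k > 0) | (k < 0)), (-C1*y - C2, True))


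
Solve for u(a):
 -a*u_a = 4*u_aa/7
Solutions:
 u(a) = C1 + C2*erf(sqrt(14)*a/4)


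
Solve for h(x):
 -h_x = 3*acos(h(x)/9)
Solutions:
 Integral(1/acos(_y/9), (_y, h(x))) = C1 - 3*x


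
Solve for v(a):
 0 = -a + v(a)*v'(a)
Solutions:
 v(a) = -sqrt(C1 + a^2)
 v(a) = sqrt(C1 + a^2)


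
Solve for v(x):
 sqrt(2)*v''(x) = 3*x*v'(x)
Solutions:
 v(x) = C1 + C2*erfi(2^(1/4)*sqrt(3)*x/2)


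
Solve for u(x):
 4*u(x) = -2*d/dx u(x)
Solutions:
 u(x) = C1*exp(-2*x)


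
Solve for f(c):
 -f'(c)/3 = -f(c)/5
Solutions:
 f(c) = C1*exp(3*c/5)


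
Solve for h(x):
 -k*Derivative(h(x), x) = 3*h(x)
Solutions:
 h(x) = C1*exp(-3*x/k)


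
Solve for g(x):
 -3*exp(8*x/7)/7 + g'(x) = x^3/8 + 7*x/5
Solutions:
 g(x) = C1 + x^4/32 + 7*x^2/10 + 3*exp(8*x/7)/8


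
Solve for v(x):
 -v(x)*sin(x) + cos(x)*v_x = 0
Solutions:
 v(x) = C1/cos(x)


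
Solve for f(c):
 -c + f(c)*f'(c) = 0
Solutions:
 f(c) = -sqrt(C1 + c^2)
 f(c) = sqrt(C1 + c^2)


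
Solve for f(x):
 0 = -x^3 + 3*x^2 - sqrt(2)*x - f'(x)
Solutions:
 f(x) = C1 - x^4/4 + x^3 - sqrt(2)*x^2/2


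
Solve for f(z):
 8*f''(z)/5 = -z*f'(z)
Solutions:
 f(z) = C1 + C2*erf(sqrt(5)*z/4)


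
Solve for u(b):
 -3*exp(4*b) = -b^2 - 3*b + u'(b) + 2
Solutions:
 u(b) = C1 + b^3/3 + 3*b^2/2 - 2*b - 3*exp(4*b)/4


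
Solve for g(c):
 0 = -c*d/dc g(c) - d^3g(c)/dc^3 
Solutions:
 g(c) = C1 + Integral(C2*airyai(-c) + C3*airybi(-c), c)


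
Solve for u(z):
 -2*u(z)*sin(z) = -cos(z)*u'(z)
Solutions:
 u(z) = C1/cos(z)^2


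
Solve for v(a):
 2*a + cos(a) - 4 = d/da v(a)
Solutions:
 v(a) = C1 + a^2 - 4*a + sin(a)


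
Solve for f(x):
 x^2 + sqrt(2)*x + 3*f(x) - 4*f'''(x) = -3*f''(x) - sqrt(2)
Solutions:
 f(x) = C1*exp(x*(-(4*sqrt(39) + 25)^(1/3) - 1/(4*sqrt(39) + 25)^(1/3) + 2)/8)*sin(sqrt(3)*x*(-(4*sqrt(39) + 25)^(1/3) + (4*sqrt(39) + 25)^(-1/3))/8) + C2*exp(x*(-(4*sqrt(39) + 25)^(1/3) - 1/(4*sqrt(39) + 25)^(1/3) + 2)/8)*cos(sqrt(3)*x*(-(4*sqrt(39) + 25)^(1/3) + (4*sqrt(39) + 25)^(-1/3))/8) + C3*exp(x*((4*sqrt(39) + 25)^(-1/3) + 1 + (4*sqrt(39) + 25)^(1/3))/4) - x^2/3 - sqrt(2)*x/3 - sqrt(2)/3 + 2/3


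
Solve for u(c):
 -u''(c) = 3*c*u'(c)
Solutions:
 u(c) = C1 + C2*erf(sqrt(6)*c/2)


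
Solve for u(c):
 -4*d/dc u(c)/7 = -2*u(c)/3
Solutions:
 u(c) = C1*exp(7*c/6)


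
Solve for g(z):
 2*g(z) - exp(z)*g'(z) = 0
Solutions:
 g(z) = C1*exp(-2*exp(-z))


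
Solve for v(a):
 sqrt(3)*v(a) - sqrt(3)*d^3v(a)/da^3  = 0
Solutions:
 v(a) = C3*exp(a) + (C1*sin(sqrt(3)*a/2) + C2*cos(sqrt(3)*a/2))*exp(-a/2)
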